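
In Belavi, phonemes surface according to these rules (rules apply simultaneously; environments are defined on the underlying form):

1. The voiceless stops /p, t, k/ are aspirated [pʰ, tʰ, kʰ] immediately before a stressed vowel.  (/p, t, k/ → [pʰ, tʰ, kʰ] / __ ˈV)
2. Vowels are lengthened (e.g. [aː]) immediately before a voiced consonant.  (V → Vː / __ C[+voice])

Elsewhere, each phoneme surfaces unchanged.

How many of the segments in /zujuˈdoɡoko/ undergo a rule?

Segments that undergo a rule: /u/ → [uː] (rule 2); /u/ → [uː] (rule 2); /o/ → [oː] (rule 2).
All other segments surface unchanged.

3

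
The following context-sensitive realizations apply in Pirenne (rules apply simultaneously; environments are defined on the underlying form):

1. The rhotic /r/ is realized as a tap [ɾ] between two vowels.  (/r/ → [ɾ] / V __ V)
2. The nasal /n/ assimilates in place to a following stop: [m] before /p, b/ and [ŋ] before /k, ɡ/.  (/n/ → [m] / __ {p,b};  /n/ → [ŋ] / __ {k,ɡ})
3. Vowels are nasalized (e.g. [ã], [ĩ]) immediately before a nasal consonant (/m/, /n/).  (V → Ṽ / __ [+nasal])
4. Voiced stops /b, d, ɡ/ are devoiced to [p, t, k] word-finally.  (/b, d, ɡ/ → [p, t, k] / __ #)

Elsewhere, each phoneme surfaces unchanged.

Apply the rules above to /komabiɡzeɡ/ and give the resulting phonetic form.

[kõmabiɡzek]

/k/ — not in any rule's target class → [k].
/o/ (between /k/ and /m/): before a nasal consonant, so rule 3 applies → [õ].
/m/ (between /o/ and /a/) is unaffected → [m].
/a/ (between /m/ and /b/): rule 3 targets it, but not before a nasal consonant → unchanged [a].
/b/ (between /a/ and /i/) fails the environment for rule 4, so it stays [b].
/i/ (between /b/ and /ɡ/): rule 3 targets it, but not before a nasal consonant → unchanged [i].
/ɡ/ (between /i/ and /z/): rule 4 targets it, but not word-finally → unchanged [ɡ].
/z/ (between /ɡ/ and /e/) is unaffected → [z].
/e/ (between /z/ and /ɡ/) is in the target of rule 3 but the environment (before a nasal consonant) is not met → [e].
/ɡ/ meets the environment for rule 4 (word-finally) → [k].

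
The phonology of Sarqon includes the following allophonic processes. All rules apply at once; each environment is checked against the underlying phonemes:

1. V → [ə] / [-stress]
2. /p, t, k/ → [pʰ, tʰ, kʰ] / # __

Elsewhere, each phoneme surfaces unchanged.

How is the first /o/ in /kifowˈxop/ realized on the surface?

/o/ (between /f/ and /w/): in an unstressed syllable, so rule 1 applies → [ə].

[ə]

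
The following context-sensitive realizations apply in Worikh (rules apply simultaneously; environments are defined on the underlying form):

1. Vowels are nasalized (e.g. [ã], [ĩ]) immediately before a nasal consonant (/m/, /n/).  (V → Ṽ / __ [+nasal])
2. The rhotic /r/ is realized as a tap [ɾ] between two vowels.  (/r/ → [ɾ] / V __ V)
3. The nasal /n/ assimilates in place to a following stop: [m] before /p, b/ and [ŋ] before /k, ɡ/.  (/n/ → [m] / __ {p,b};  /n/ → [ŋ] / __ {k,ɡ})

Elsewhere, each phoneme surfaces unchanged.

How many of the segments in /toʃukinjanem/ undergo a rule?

Segments that undergo a rule: /i/ → [ĩ] (rule 1); /a/ → [ã] (rule 1); /e/ → [ẽ] (rule 1).
All other segments surface unchanged.

3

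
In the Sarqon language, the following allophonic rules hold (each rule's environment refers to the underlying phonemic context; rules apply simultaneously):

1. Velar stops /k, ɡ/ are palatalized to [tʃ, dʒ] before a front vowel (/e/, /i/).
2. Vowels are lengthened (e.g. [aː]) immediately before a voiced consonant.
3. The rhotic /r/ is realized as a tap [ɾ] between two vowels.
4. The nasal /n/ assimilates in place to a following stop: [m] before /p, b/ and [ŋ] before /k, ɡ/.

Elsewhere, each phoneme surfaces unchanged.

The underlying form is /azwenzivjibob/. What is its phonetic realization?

/a/ (word-initial): before a voiced consonant, so rule 2 applies → [aː].
/e/ (between /w/ and /n/) occurs before a voiced consonant → [eː] by rule 2.
/n/ — between /e/ and /z/; rule 4 does not apply here → [n].
/i/ meets the environment for rule 2 (before a voiced consonant) → [iː].
/i/ — between /j/ and /b/, before a voiced consonant — surfaces as [iː] (rule 2).
/o/ — between /b/ and /b/, before a voiced consonant — surfaces as [oː] (rule 2).

[aːzweːnziːvjiːboːb]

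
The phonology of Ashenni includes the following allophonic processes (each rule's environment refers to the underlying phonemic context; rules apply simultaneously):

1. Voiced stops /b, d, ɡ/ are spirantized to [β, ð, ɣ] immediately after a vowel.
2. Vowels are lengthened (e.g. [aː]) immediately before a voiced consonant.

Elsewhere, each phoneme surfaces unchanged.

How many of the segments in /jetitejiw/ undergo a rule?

2

Segments that undergo a rule: /e/ → [eː] (rule 2); /i/ → [iː] (rule 2).
All other segments surface unchanged.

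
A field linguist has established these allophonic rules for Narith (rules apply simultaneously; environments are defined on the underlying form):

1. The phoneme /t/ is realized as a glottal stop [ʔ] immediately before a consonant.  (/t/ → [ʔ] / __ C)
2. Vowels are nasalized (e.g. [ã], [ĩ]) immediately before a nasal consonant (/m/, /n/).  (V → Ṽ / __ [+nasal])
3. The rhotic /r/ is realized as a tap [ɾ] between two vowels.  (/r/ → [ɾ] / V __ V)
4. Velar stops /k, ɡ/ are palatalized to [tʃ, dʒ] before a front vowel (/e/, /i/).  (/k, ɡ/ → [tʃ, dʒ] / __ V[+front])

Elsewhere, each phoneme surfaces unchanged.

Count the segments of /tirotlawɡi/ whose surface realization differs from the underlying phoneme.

Segments that undergo a rule: /r/ → [ɾ] (rule 3); /t/ → [ʔ] (rule 1); /ɡ/ → [dʒ] (rule 4).
All other segments surface unchanged.

3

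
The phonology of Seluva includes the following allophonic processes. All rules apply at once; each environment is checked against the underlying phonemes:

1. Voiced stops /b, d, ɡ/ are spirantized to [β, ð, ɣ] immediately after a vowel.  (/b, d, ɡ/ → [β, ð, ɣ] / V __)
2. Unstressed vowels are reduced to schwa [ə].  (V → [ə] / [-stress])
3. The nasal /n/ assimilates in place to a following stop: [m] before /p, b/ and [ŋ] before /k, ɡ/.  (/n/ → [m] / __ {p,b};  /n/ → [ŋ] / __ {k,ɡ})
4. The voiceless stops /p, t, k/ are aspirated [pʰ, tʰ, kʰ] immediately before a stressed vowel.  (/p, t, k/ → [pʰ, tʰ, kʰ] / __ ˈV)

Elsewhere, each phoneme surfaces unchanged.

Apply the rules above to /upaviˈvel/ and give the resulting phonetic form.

[əpəvəˈvel]

/u/ (word-initial) occurs in an unstressed syllable → [ə] by rule 2.
/p/ (between /u/ and /a/) fails the environment for rule 4, so it stays [p].
/a/ meets the environment for rule 2 (in an unstressed syllable) → [ə].
/v/ (between /a/ and /i/): no rule targets it → [v].
Rule 2 applies to /i/ (between /v/ and /v/: in an unstressed syllable) → [ə].
/v/ stays [v].
/e/ — between /v/ and /l/; rule 2 does not apply here → [e].
/l/ — not in any rule's target class → [l].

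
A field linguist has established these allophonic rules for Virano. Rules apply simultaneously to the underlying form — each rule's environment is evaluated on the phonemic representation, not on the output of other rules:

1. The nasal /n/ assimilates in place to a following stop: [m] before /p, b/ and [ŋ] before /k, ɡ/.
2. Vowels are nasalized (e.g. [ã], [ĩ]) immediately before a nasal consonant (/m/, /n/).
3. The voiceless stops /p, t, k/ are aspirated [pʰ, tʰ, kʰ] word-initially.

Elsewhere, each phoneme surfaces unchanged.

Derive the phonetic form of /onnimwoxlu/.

[õnnĩmwoxlu]

Rule 2 applies to /o/ (word-initial: before a nasal consonant) → [õ].
/n/ — between /o/ and /n/; rule 1 does not apply here → [n].
/n/ — between /n/ and /i/; rule 1 does not apply here → [n].
/i/ — between /n/ and /m/, before a nasal consonant — surfaces as [ĩ] (rule 2).
/m/ — not in any rule's target class → [m].
/w/ — not in any rule's target class → [w].
/o/ (between /w/ and /x/) fails the environment for rule 2, so it stays [o].
/x/ — not in any rule's target class → [x].
/l/ — not in any rule's target class → [l].
/u/ (word-final) is in the target of rule 2 but the environment (before a nasal consonant) is not met → [u].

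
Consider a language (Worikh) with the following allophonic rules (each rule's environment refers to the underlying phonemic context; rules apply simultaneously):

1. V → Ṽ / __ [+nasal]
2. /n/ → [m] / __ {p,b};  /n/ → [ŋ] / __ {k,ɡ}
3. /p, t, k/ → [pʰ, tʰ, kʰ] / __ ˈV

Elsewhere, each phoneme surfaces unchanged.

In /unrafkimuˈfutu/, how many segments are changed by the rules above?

Segments that undergo a rule: /u/ → [ũ] (rule 1); /i/ → [ĩ] (rule 1).
All other segments surface unchanged.

2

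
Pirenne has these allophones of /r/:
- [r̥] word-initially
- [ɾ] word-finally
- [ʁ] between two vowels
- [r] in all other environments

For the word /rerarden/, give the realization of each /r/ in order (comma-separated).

Occurrence 1 (position 1): word-initially → [r̥].
Occurrence 2 (position 3): between two vowels → [ʁ].
Occurrence 3 (position 5): no conditioning environment matches → elsewhere allophone [r].

[r̥], [ʁ], [r]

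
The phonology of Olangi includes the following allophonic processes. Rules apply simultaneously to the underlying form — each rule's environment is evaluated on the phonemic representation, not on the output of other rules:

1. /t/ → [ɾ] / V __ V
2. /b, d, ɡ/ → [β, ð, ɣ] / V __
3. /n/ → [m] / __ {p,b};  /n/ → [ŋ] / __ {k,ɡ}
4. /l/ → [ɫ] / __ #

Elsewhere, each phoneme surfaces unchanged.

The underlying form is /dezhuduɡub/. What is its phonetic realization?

/d/ (word-initial) is in the target of rule 2 but the environment (immediately after a vowel) is not met → [d].
Rule 2 applies to /d/ (between /u/ and /u/: immediately after a vowel) → [ð].
Rule 2 applies to /ɡ/ (between /u/ and /u/: immediately after a vowel) → [ɣ].
Rule 2 applies to /b/ (word-final: immediately after a vowel) → [β].

[dezhuðuɣuβ]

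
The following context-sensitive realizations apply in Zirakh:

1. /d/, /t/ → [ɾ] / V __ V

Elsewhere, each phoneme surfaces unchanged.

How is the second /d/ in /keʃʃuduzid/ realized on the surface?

[d]

/d/ (word-final) fails the environment for rule 1, so it stays [d].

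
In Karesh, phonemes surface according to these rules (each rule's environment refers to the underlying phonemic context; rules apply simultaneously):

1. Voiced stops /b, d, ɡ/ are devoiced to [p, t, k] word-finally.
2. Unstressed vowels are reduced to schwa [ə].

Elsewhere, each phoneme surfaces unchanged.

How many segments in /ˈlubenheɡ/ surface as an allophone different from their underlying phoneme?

Segments that undergo a rule: /e/ → [ə] (rule 2); /e/ → [ə] (rule 2); /ɡ/ → [k] (rule 1).
All other segments surface unchanged.

3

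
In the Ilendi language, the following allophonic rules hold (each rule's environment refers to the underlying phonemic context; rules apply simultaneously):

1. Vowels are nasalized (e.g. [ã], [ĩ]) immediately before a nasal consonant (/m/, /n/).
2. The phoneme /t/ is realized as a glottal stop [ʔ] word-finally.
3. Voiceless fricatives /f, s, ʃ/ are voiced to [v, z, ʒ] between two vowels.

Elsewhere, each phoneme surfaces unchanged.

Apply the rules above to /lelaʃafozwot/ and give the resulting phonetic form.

/e/ — between /l/ and /l/; rule 1 does not apply here → [e].
/a/ (between /l/ and /ʃ/) is in the target of rule 1 but the environment (before a nasal consonant) is not met → [a].
/ʃ/ meets the environment for rule 3 (between two vowels) → [ʒ].
/a/ (between /ʃ/ and /f/) is in the target of rule 1 but the environment (before a nasal consonant) is not met → [a].
/f/ (between /a/ and /o/): between two vowels, so rule 3 applies → [v].
/o/ (between /f/ and /z/) is in the target of rule 1 but the environment (before a nasal consonant) is not met → [o].
/o/ — between /w/ and /t/; rule 1 does not apply here → [o].
Rule 2 applies to /t/ (word-final: word-finally) → [ʔ].

[lelaʒavozwoʔ]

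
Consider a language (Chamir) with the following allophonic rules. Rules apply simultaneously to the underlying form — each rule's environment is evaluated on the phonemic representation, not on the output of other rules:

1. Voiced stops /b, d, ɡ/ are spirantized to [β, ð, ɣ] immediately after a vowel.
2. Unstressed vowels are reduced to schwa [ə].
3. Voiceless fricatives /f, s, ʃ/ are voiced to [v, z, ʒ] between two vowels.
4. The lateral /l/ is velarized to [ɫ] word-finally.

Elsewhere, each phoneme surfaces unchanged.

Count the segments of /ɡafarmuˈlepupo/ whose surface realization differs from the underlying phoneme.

Segments that undergo a rule: /a/ → [ə] (rule 2); /f/ → [v] (rule 3); /a/ → [ə] (rule 2); /u/ → [ə] (rule 2); /u/ → [ə] (rule 2); /o/ → [ə] (rule 2).
All other segments surface unchanged.

6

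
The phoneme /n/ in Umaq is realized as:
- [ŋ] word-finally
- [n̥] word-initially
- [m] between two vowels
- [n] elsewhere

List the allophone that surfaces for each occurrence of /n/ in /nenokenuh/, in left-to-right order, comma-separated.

[n̥], [m], [m]

Occurrence 1 (position 1): word-initially → [n̥].
Occurrence 2 (position 3): between two vowels → [m].
Occurrence 3 (position 7): between two vowels → [m].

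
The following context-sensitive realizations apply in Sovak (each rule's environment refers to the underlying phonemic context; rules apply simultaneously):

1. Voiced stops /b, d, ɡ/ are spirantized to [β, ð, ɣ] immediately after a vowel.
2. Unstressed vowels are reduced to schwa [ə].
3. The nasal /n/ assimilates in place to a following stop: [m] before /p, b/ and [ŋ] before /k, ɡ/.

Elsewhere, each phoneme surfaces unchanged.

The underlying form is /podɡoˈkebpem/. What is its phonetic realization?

[pəðɡəˈkeβpəm]

/p/ — not in any rule's target class → [p].
/o/ (between /p/ and /d/) occurs in an unstressed syllable → [ə] by rule 2.
/d/ — between /o/ and /ɡ/, immediately after a vowel — surfaces as [ð] (rule 1).
/ɡ/ (between /d/ and /o/): rule 1 targets it, but not immediately after a vowel → unchanged [ɡ].
/o/ — between /ɡ/ and /k/, in an unstressed syllable — surfaces as [ə] (rule 2).
/k/ (between /o/ and /e/): no rule targets it → [k].
/e/ (between /k/ and /b/) is in the target of rule 2 but the environment (in an unstressed syllable) is not met → [e].
Rule 1 applies to /b/ (between /e/ and /p/: immediately after a vowel) → [β].
/p/ (between /b/ and /e/) is unaffected → [p].
/e/ (between /p/ and /m/) occurs in an unstressed syllable → [ə] by rule 2.
/m/ — not in any rule's target class → [m].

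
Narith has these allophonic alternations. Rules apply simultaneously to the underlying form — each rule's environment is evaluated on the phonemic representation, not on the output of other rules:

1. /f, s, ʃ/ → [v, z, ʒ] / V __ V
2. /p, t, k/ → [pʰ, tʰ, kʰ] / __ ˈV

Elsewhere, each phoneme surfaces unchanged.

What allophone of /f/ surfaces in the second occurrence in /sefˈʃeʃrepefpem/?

/f/ — between /e/ and /p/; rule 1 does not apply here → [f].

[f]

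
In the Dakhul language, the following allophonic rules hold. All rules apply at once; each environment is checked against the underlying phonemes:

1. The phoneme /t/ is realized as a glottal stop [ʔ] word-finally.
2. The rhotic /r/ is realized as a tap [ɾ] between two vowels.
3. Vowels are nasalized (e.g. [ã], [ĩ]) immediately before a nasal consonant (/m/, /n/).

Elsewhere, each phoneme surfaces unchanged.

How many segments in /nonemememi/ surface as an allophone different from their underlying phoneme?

4

Segments that undergo a rule: /o/ → [õ] (rule 3); /e/ → [ẽ] (rule 3); /e/ → [ẽ] (rule 3); /e/ → [ẽ] (rule 3).
All other segments surface unchanged.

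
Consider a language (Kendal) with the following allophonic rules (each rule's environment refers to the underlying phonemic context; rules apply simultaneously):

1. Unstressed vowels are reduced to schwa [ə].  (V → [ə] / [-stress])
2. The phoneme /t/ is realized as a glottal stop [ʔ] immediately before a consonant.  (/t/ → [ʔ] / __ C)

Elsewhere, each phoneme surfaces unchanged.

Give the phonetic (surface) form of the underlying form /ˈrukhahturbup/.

/r/ (word-initial) is unaffected → [r].
/u/ — between /r/ and /k/; rule 1 does not apply here → [u].
/k/ — not in any rule's target class → [k].
/h/ (between /k/ and /a/) is unaffected → [h].
Rule 1 applies to /a/ (between /h/ and /h/: in an unstressed syllable) → [ə].
/h/ — not in any rule's target class → [h].
/t/ (between /h/ and /u/) is in the target of rule 2 but the environment (immediately before a consonant) is not met → [t].
/u/ meets the environment for rule 1 (in an unstressed syllable) → [ə].
/r/ — not in any rule's target class → [r].
/b/ (between /r/ and /u/) is unaffected → [b].
/u/ (between /b/ and /p/): in an unstressed syllable, so rule 1 applies → [ə].
/p/ (word-final): no rule targets it → [p].

[ˈrukhəhtərbəp]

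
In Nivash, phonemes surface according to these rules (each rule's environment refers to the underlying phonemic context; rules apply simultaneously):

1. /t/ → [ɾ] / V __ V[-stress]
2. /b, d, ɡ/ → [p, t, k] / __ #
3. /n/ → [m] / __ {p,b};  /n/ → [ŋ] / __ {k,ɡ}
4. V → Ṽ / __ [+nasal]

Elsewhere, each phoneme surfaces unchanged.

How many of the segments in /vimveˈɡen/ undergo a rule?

2

Segments that undergo a rule: /i/ → [ĩ] (rule 4); /e/ → [ẽ] (rule 4).
All other segments surface unchanged.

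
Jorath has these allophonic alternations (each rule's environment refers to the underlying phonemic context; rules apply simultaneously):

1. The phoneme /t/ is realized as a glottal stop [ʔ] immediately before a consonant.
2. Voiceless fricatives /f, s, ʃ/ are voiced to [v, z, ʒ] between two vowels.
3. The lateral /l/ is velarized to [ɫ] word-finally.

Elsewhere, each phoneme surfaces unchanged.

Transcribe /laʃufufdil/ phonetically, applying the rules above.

[laʒuvufdiɫ]

/l/ (word-initial): rule 3 targets it, but not word-finally → unchanged [l].
/a/ stays [a].
/ʃ/ (between /a/ and /u/) occurs between two vowels → [ʒ] by rule 2.
/u/ (between /ʃ/ and /f/): no rule targets it → [u].
/f/ meets the environment for rule 2 (between two vowels) → [v].
/u/ — not in any rule's target class → [u].
/f/ (between /u/ and /d/) fails the environment for rule 2, so it stays [f].
/d/ — not in any rule's target class → [d].
/i/ stays [i].
/l/ (word-final) occurs word-finally → [ɫ] by rule 3.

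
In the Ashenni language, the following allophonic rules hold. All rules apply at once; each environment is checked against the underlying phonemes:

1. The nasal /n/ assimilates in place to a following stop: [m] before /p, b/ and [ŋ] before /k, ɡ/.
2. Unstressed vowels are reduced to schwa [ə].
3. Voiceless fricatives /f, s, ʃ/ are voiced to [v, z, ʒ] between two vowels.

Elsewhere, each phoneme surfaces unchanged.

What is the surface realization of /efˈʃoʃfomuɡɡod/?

Rule 2 applies to /e/ (word-initial: in an unstressed syllable) → [ə].
/f/ (between /e/ and /ʃ/) fails the environment for rule 3, so it stays [f].
/ʃ/ (between /f/ and /o/): rule 3 targets it, but not between two vowels → unchanged [ʃ].
/o/ (between /ʃ/ and /ʃ/) fails the environment for rule 2, so it stays [o].
/ʃ/ (between /o/ and /f/) is in the target of rule 3 but the environment (between two vowels) is not met → [ʃ].
/f/ (between /ʃ/ and /o/): rule 3 targets it, but not between two vowels → unchanged [f].
/o/ (between /f/ and /m/) occurs in an unstressed syllable → [ə] by rule 2.
/m/ (between /o/ and /u/): no rule targets it → [m].
/u/ (between /m/ and /ɡ/): in an unstressed syllable, so rule 2 applies → [ə].
/ɡ/ (between /u/ and /ɡ/) is unaffected → [ɡ].
/ɡ/ — not in any rule's target class → [ɡ].
/o/ — between /ɡ/ and /d/, in an unstressed syllable — surfaces as [ə] (rule 2).
/d/ — not in any rule's target class → [d].

[əfˈʃoʃfəməɡɡəd]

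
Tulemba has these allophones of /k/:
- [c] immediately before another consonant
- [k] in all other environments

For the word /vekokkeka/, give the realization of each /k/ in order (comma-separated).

[k], [c], [k], [k]

Occurrence 1 (position 3): no conditioning environment matches → elsewhere allophone [k].
Occurrence 2 (position 5): immediately before another consonant → [c].
Occurrence 3 (position 6): no conditioning environment matches → elsewhere allophone [k].
Occurrence 4 (position 8): no conditioning environment matches → elsewhere allophone [k].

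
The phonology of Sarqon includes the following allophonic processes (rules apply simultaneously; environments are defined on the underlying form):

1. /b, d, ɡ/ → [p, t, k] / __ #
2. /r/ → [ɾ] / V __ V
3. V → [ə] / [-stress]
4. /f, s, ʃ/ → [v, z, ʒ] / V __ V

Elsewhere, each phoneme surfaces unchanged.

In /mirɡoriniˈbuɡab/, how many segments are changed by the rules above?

7

Segments that undergo a rule: /i/ → [ə] (rule 3); /o/ → [ə] (rule 3); /r/ → [ɾ] (rule 2); /i/ → [ə] (rule 3); /i/ → [ə] (rule 3); /a/ → [ə] (rule 3); /b/ → [p] (rule 1).
All other segments surface unchanged.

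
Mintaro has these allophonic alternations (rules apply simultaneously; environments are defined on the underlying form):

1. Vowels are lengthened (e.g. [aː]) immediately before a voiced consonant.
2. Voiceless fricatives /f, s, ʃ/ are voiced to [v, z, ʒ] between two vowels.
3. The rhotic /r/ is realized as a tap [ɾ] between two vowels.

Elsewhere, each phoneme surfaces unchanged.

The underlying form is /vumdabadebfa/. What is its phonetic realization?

/v/ (word-initial) is unaffected → [v].
/u/ — between /v/ and /m/, before a voiced consonant — surfaces as [uː] (rule 1).
/m/ — not in any rule's target class → [m].
/d/ (between /m/ and /a/): no rule targets it → [d].
/a/ meets the environment for rule 1 (before a voiced consonant) → [aː].
/b/ — not in any rule's target class → [b].
/a/ — between /b/ and /d/, before a voiced consonant — surfaces as [aː] (rule 1).
/d/ stays [d].
/e/ meets the environment for rule 1 (before a voiced consonant) → [eː].
/b/ stays [b].
/f/ (between /b/ and /a/) fails the environment for rule 2, so it stays [f].
/a/ (word-final) fails the environment for rule 1, so it stays [a].

[vuːmdaːbaːdeːbfa]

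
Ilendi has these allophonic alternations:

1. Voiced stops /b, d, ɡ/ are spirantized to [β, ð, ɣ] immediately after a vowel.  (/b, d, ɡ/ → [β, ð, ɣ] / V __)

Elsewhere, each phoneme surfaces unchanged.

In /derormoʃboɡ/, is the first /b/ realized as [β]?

No

/b/ (between /ʃ/ and /o/): rule 1 targets it, but not immediately after a vowel → unchanged [b].
The actual realization is [b], not [β].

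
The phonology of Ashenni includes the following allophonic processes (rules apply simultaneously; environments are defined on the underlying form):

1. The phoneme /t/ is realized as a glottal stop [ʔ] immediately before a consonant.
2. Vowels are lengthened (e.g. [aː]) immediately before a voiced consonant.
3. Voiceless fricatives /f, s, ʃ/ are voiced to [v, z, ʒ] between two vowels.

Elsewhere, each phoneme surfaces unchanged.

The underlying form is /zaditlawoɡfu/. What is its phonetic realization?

/z/ stays [z].
/a/ meets the environment for rule 2 (before a voiced consonant) → [aː].
/d/ stays [d].
/i/ — between /d/ and /t/; rule 2 does not apply here → [i].
Rule 1 applies to /t/ (between /i/ and /l/: immediately before a consonant) → [ʔ].
/l/ (between /t/ and /a/): no rule targets it → [l].
/a/ (between /l/ and /w/) occurs before a voiced consonant → [aː] by rule 2.
/w/ (between /a/ and /o/): no rule targets it → [w].
/o/ (between /w/ and /ɡ/) occurs before a voiced consonant → [oː] by rule 2.
/ɡ/ (between /o/ and /f/): no rule targets it → [ɡ].
/f/ (between /ɡ/ and /u/) fails the environment for rule 3, so it stays [f].
/u/ — word-final; rule 2 does not apply here → [u].

[zaːdiʔlaːwoːɡfu]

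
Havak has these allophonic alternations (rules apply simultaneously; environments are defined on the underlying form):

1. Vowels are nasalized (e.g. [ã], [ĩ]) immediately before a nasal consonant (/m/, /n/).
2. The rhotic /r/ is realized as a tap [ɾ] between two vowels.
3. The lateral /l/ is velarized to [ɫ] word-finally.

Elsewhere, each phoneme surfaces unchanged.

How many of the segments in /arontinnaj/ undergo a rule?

Segments that undergo a rule: /r/ → [ɾ] (rule 2); /o/ → [õ] (rule 1); /i/ → [ĩ] (rule 1).
All other segments surface unchanged.

3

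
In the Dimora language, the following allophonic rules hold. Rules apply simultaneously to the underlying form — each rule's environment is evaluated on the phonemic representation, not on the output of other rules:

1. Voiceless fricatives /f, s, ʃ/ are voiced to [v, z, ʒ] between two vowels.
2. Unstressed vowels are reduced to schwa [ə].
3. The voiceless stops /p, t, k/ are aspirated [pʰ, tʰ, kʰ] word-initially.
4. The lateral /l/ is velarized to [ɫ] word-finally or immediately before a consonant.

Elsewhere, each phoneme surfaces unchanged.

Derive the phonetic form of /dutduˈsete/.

[dətdəˈzetə]

/d/ stays [d].
/u/ — between /d/ and /t/, in an unstressed syllable — surfaces as [ə] (rule 2).
/t/ (between /u/ and /d/) is in the target of rule 3 but the environment (word-initially) is not met → [t].
/d/ stays [d].
/u/ (between /d/ and /s/): in an unstressed syllable, so rule 2 applies → [ə].
/s/ — between /u/ and /e/, between two vowels — surfaces as [z] (rule 1).
/e/ (between /s/ and /t/) is in the target of rule 2 but the environment (in an unstressed syllable) is not met → [e].
/t/ (between /e/ and /e/): rule 3 targets it, but not word-initially → unchanged [t].
Rule 2 applies to /e/ (word-final: in an unstressed syllable) → [ə].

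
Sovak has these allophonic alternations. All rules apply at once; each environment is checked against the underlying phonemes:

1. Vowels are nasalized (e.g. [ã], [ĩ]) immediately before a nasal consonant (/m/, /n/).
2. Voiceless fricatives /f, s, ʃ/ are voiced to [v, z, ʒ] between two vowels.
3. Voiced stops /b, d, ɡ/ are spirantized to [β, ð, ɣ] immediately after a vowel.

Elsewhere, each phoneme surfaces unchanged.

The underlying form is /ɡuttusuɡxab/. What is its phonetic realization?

[ɡuttuzuɣxaβ]

/ɡ/ (word-initial): rule 3 targets it, but not immediately after a vowel → unchanged [ɡ].
/u/ (between /ɡ/ and /t/): rule 1 targets it, but not before a nasal consonant → unchanged [u].
/t/ (between /u/ and /t/): no rule targets it → [t].
/t/ (between /t/ and /u/): no rule targets it → [t].
/u/ (between /t/ and /s/) fails the environment for rule 1, so it stays [u].
/s/ (between /u/ and /u/) occurs between two vowels → [z] by rule 2.
/u/ (between /s/ and /ɡ/) fails the environment for rule 1, so it stays [u].
Rule 3 applies to /ɡ/ (between /u/ and /x/: immediately after a vowel) → [ɣ].
/x/ (between /ɡ/ and /a/): no rule targets it → [x].
/a/ (between /x/ and /b/): rule 1 targets it, but not before a nasal consonant → unchanged [a].
/b/ meets the environment for rule 3 (immediately after a vowel) → [β].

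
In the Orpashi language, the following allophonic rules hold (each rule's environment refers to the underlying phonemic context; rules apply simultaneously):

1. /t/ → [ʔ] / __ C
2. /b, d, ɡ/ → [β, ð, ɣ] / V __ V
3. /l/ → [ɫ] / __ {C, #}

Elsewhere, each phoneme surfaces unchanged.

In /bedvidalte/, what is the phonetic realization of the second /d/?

/d/ (between /i/ and /a/): between two vowels, so rule 2 applies → [ð].

[ð]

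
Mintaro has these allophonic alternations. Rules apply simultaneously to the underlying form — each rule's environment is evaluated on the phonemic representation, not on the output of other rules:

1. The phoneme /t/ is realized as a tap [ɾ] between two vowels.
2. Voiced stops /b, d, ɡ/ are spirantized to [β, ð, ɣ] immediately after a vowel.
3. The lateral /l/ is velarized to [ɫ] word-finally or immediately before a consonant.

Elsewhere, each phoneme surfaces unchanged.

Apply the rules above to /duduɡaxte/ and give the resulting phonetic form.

/d/ (word-initial): rule 2 targets it, but not immediately after a vowel → unchanged [d].
/u/ stays [u].
/d/ meets the environment for rule 2 (immediately after a vowel) → [ð].
/u/ — not in any rule's target class → [u].
/ɡ/ — between /u/ and /a/, immediately after a vowel — surfaces as [ɣ] (rule 2).
/a/ — not in any rule's target class → [a].
/x/ (between /a/ and /t/): no rule targets it → [x].
/t/ (between /x/ and /e/): rule 1 targets it, but not between two vowels → unchanged [t].
/e/ — not in any rule's target class → [e].

[duðuɣaxte]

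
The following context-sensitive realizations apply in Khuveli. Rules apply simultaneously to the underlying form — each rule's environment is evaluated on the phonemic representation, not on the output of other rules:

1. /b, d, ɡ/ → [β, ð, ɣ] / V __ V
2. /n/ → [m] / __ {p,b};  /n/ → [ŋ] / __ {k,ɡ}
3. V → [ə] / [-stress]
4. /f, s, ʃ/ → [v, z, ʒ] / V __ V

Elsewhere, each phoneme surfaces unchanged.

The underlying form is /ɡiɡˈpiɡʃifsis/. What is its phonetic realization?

[ɡəɡˈpiɡʃəfsəs]

/ɡ/ (word-initial) fails the environment for rule 1, so it stays [ɡ].
/i/ meets the environment for rule 3 (in an unstressed syllable) → [ə].
/ɡ/ (between /i/ and /p/) is in the target of rule 1 but the environment (between two vowels) is not met → [ɡ].
/p/ stays [p].
/i/ (between /p/ and /ɡ/): rule 3 targets it, but not in an unstressed syllable → unchanged [i].
/ɡ/ (between /i/ and /ʃ/) fails the environment for rule 1, so it stays [ɡ].
/ʃ/ (between /ɡ/ and /i/): rule 4 targets it, but not between two vowels → unchanged [ʃ].
/i/ (between /ʃ/ and /f/): in an unstressed syllable, so rule 3 applies → [ə].
/f/ — between /i/ and /s/; rule 4 does not apply here → [f].
/s/ (between /f/ and /i/) is in the target of rule 4 but the environment (between two vowels) is not met → [s].
/i/ meets the environment for rule 3 (in an unstressed syllable) → [ə].
/s/ — word-final; rule 4 does not apply here → [s].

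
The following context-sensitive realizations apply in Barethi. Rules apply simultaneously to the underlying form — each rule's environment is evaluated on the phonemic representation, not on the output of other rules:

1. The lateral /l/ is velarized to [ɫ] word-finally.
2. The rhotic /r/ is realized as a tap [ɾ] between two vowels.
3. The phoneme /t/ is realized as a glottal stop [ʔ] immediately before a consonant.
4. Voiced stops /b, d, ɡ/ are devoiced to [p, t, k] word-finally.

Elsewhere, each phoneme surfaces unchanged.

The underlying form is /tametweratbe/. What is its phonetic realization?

[tameʔweɾaʔbe]

/t/ (word-initial) fails the environment for rule 3, so it stays [t].
/a/ (between /t/ and /m/) is unaffected → [a].
/m/ (between /a/ and /e/) is unaffected → [m].
/e/ stays [e].
/t/ (between /e/ and /w/): immediately before a consonant, so rule 3 applies → [ʔ].
/w/ (between /t/ and /e/) is unaffected → [w].
/e/ stays [e].
/r/ (between /e/ and /a/) occurs between two vowels → [ɾ] by rule 2.
/a/ (between /r/ and /t/) is unaffected → [a].
/t/ — between /a/ and /b/, immediately before a consonant — surfaces as [ʔ] (rule 3).
/b/ (between /t/ and /e/) is in the target of rule 4 but the environment (word-finally) is not met → [b].
/e/ stays [e].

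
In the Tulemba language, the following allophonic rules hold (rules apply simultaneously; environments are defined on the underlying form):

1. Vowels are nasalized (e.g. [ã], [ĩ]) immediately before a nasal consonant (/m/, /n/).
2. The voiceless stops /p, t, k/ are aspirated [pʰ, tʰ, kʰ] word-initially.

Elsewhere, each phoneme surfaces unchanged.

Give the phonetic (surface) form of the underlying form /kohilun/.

/k/ (word-initial) occurs word-initially → [kʰ] by rule 2.
/o/ (between /k/ and /h/): rule 1 targets it, but not before a nasal consonant → unchanged [o].
/h/ stays [h].
/i/ (between /h/ and /l/): rule 1 targets it, but not before a nasal consonant → unchanged [i].
/l/ stays [l].
/u/ (between /l/ and /n/): before a nasal consonant, so rule 1 applies → [ũ].
/n/ (word-final): no rule targets it → [n].

[kʰohilũn]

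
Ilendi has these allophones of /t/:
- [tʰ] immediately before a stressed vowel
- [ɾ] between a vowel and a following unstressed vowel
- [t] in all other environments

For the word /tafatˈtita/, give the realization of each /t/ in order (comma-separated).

Occurrence 1 (position 1): no conditioning environment matches → elsewhere allophone [t].
Occurrence 2 (position 5): no conditioning environment matches → elsewhere allophone [t].
Occurrence 3 (position 6): immediately before a stressed vowel → [tʰ].
Occurrence 4 (position 8): between a vowel and an unstressed vowel → [ɾ].

[t], [t], [tʰ], [ɾ]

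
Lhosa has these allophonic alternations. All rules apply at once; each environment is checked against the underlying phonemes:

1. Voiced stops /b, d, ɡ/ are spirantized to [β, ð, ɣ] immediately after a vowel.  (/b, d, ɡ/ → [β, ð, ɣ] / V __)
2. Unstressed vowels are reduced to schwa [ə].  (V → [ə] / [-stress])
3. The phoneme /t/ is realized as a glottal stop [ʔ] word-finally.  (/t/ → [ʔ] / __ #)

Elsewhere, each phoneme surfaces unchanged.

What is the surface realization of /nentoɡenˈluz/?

/e/ meets the environment for rule 2 (in an unstressed syllable) → [ə].
/t/ (between /n/ and /o/) fails the environment for rule 3, so it stays [t].
/o/ — between /t/ and /ɡ/, in an unstressed syllable — surfaces as [ə] (rule 2).
/ɡ/ (between /o/ and /e/) occurs immediately after a vowel → [ɣ] by rule 1.
/e/ (between /ɡ/ and /n/) occurs in an unstressed syllable → [ə] by rule 2.
/u/ — between /l/ and /z/; rule 2 does not apply here → [u].

[nəntəɣənˈluz]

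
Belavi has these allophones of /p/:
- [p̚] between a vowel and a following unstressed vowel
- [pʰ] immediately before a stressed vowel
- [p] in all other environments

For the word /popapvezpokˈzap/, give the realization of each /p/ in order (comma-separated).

[p], [p̚], [p], [p], [p]

Occurrence 1 (position 1): no conditioning environment matches → elsewhere allophone [p].
Occurrence 2 (position 3): between a vowel and a following unstressed vowel → [p̚].
Occurrence 3 (position 5): no conditioning environment matches → elsewhere allophone [p].
Occurrence 4 (position 9): no conditioning environment matches → elsewhere allophone [p].
Occurrence 5 (position 14): no conditioning environment matches → elsewhere allophone [p].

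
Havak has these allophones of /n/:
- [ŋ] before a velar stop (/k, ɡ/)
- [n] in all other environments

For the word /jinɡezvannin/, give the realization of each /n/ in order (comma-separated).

[ŋ], [n], [n], [n]

Occurrence 1 (position 3): before a velar stop → [ŋ].
Occurrence 2 (position 9): no conditioning environment matches → elsewhere allophone [n].
Occurrence 3 (position 10): no conditioning environment matches → elsewhere allophone [n].
Occurrence 4 (position 12): no conditioning environment matches → elsewhere allophone [n].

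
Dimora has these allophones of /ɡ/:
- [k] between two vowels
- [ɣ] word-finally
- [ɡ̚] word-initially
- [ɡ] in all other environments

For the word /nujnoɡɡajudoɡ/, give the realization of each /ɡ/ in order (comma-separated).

Occurrence 1 (position 6): no conditioning environment matches → elsewhere allophone [ɡ].
Occurrence 2 (position 7): no conditioning environment matches → elsewhere allophone [ɡ].
Occurrence 3 (position 13): word-finally → [ɣ].

[ɡ], [ɡ], [ɣ]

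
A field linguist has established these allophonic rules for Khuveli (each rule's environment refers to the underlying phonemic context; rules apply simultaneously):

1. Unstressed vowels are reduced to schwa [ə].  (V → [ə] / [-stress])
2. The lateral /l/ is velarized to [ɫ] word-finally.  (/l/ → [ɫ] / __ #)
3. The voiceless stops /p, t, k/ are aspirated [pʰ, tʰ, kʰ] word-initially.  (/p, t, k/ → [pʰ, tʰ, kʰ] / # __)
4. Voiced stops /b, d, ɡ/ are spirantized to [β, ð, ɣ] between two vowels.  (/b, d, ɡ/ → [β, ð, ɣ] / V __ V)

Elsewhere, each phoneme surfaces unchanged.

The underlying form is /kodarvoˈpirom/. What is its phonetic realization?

[kʰəðərvəˈpirəm]

/k/ — word-initial, word-initially — surfaces as [kʰ] (rule 3).
/o/ (between /k/ and /d/) occurs in an unstressed syllable → [ə] by rule 1.
/d/ (between /o/ and /a/) occurs between two vowels → [ð] by rule 4.
/a/ meets the environment for rule 1 (in an unstressed syllable) → [ə].
/r/ (between /a/ and /v/): no rule targets it → [r].
/v/ (between /r/ and /o/): no rule targets it → [v].
/o/ — between /v/ and /p/, in an unstressed syllable — surfaces as [ə] (rule 1).
/p/ (between /o/ and /i/) is in the target of rule 3 but the environment (word-initially) is not met → [p].
/i/ (between /p/ and /r/): rule 1 targets it, but not in an unstressed syllable → unchanged [i].
/r/ stays [r].
/o/ (between /r/ and /m/) occurs in an unstressed syllable → [ə] by rule 1.
/m/ — not in any rule's target class → [m].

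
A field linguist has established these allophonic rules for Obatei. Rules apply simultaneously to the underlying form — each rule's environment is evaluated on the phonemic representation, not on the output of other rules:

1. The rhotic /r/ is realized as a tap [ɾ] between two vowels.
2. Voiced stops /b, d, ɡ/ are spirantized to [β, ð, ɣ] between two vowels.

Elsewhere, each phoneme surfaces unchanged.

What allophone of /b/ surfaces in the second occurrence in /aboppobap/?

[β]

/b/ (between /o/ and /a/): between two vowels, so rule 2 applies → [β].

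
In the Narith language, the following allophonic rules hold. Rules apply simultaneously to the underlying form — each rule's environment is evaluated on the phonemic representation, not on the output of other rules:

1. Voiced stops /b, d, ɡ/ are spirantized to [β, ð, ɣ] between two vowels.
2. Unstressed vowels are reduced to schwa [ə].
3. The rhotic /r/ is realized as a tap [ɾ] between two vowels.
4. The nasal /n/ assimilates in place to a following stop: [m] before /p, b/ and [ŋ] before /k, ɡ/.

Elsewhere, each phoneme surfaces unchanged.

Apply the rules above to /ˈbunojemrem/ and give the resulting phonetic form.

[ˈbunəjəmrəm]

/b/ (word-initial) fails the environment for rule 1, so it stays [b].
/u/ (between /b/ and /n/) fails the environment for rule 2, so it stays [u].
/n/ — between /u/ and /o/; rule 4 does not apply here → [n].
/o/ — between /n/ and /j/, in an unstressed syllable — surfaces as [ə] (rule 2).
/e/ (between /j/ and /m/) occurs in an unstressed syllable → [ə] by rule 2.
/r/ (between /m/ and /e/) is in the target of rule 3 but the environment (between two vowels) is not met → [r].
/e/ — between /r/ and /m/, in an unstressed syllable — surfaces as [ə] (rule 2).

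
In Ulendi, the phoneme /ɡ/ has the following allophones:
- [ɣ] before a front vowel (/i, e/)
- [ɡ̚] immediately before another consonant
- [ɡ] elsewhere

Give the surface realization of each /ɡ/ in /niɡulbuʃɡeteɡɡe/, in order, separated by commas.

[ɡ], [ɣ], [ɡ̚], [ɣ]

Occurrence 1 (position 3): no conditioning environment matches → elsewhere allophone [ɡ].
Occurrence 2 (position 9): before a front vowel (/i, e/) → [ɣ].
Occurrence 3 (position 13): immediately before another consonant → [ɡ̚].
Occurrence 4 (position 14): before a front vowel (/i, e/) → [ɣ].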